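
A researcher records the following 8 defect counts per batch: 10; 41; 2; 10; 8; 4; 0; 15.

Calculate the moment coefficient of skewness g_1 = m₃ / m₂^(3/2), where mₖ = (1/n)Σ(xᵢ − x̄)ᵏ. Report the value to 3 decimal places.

1.662

x̄ = (10 + 41 + 2 + 10 + 8 + 4 + 0 + 15) / 8 = 11.2500
deviations (xᵢ − x̄): -1.2500, 29.7500, -9.2500, -1.2500, -3.2500, -7.2500, -11.2500, 3.7500
Σ(xᵢ − x̄)² = 1177.5000 ⇒ m₂ = 1177.5000/8 = 147.18750
Σ(xᵢ − x̄)³ = 23748.7500 ⇒ m₃ = 23748.7500/8 = 2968.59375
m₂^(3/2) = 147.18750^(1.5) = 1785.69134
g_1 = m₃ / m₂^(3/2) = 2968.59375 / 1785.69134 ≈ 1.662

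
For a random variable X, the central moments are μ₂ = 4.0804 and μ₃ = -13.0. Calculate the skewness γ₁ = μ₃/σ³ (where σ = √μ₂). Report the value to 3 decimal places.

σ = √μ₂ = √4.0804 = 2.02000
σ³ = μ₂^(3/2) = 8.24241
γ₁ = μ₃/σ³ = -13.0 / 8.24241 ≈ -1.577

-1.577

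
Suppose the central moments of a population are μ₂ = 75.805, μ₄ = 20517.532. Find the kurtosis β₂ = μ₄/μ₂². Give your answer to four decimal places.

μ₂² = 75.805² = 5746.39803
μ₄/μ₂² = 20517.532 / 5746.39803 = 3.57050
β₂ ≈ 3.5705

3.5705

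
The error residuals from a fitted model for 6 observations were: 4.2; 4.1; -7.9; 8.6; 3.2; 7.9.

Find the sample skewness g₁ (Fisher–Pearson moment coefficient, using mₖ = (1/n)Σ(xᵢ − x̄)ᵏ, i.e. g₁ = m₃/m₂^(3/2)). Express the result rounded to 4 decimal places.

x̄ = (4.2 + 4.1 - 7.9 + 8.6 + 3.2 + 7.9) / 6 = 3.3500
deviations (xᵢ − x̄): 0.8500, 0.7500, -11.2500, 5.2500, -0.1500, 4.5500
Σ(xᵢ − x̄)² = 176.1350 ⇒ m₂ = 176.1350/6 = 29.35583
Σ(xᵢ − x̄)³ = -1183.8960 ⇒ m₃ = -1183.8960/6 = -197.31600
m₂^(3/2) = 29.35583^(1.5) = 159.05291
g₁ = m₃ / m₂^(3/2) = -197.31600 / 159.05291 ≈ -1.2406

-1.2406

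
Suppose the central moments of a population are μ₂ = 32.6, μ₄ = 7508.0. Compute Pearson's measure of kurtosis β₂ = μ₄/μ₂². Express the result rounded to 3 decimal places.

7.065

μ₂² = 32.6² = 1062.76000
μ₄/μ₂² = 7508.0 / 1062.76000 = 7.06462
β₂ ≈ 7.065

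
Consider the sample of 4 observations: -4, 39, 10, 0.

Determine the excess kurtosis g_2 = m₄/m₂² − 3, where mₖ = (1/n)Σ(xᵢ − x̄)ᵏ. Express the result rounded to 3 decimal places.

x̄ = 11.2500
Σ(xᵢ − x̄)² = 1130.7500 ⇒ m₂ = 282.68750
Σ(xᵢ − x̄)⁴ = 663102.0781 ⇒ m₄ = 165775.51953
m₂² = 79912.22266
g_2 = m₄/m₂² − 3 = 2.07447 − 3 ≈ -0.926

-0.926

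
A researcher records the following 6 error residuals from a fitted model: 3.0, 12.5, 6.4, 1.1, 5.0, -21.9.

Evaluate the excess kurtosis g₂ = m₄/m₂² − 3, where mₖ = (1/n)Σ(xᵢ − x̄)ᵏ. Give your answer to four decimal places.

x̄ = 1.0167
Σ(xᵢ − x̄)² = 705.8283 ⇒ m₂ = 117.63806
Σ(xᵢ − x̄)⁴ = 294303.3026 ⇒ m₄ = 49050.55044
m₂² = 13838.71211
g₂ = m₄/m₂² − 3 = 3.54444 − 3 ≈ 0.5444

0.5444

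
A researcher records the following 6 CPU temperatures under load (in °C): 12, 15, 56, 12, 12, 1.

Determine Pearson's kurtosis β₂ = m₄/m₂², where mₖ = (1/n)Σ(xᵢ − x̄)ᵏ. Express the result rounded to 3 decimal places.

x̄ = 18.0000
Σ(xᵢ − x̄)² = 1850.0000 ⇒ m₂ = 308.33333
Σ(xᵢ − x̄)⁴ = 2172626.0000 ⇒ m₄ = 362104.33333
m₂² = 95069.44444
β₂ = m₄/m₂² = 362104.33333 / 95069.44444 ≈ 3.809

3.809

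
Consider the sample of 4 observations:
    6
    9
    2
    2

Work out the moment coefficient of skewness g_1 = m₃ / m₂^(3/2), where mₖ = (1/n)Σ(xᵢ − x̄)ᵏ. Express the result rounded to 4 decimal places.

0.3625

x̄ = (6 + 9 + 2 + 2) / 4 = 4.7500
deviations (xᵢ − x̄): 1.2500, 4.2500, -2.7500, -2.7500
Σ(xᵢ − x̄)² = 34.7500 ⇒ m₂ = 34.7500/4 = 8.68750
Σ(xᵢ − x̄)³ = 37.1250 ⇒ m₃ = 37.1250/4 = 9.28125
m₂^(3/2) = 8.68750^(1.5) = 25.60603
g_1 = m₃ / m₂^(3/2) = 9.28125 / 25.60603 ≈ 0.3625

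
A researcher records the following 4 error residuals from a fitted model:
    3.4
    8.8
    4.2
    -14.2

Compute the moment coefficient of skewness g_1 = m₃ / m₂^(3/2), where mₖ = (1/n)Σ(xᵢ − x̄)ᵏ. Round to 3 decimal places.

x̄ = (3.4 + 8.8 + 4.2 - 14.2) / 4 = 0.5500
deviations (xᵢ − x̄): 2.8500, 8.2500, 3.6500, -14.7500
Σ(xᵢ − x̄)² = 307.0700 ⇒ m₂ = 307.0700/4 = 76.76750
Σ(xᵢ − x̄)³ = -2575.7550 ⇒ m₃ = -2575.7550/4 = -643.93875
m₂^(3/2) = 76.76750^(1.5) = 672.61430
g_1 = m₃ / m₂^(3/2) = -643.93875 / 672.61430 ≈ -0.957

-0.957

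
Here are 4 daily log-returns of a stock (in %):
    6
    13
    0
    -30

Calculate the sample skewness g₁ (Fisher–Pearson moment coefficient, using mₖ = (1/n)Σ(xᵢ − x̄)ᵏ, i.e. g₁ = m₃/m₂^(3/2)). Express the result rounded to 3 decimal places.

x̄ = (6 + 13 + 0 - 30) / 4 = -2.7500
deviations (xᵢ − x̄): 8.7500, 15.7500, 2.7500, -27.2500
Σ(xᵢ − x̄)² = 1074.7500 ⇒ m₂ = 1074.7500/4 = 268.68750
Σ(xᵢ − x̄)³ = -15637.1250 ⇒ m₃ = -15637.1250/4 = -3909.28125
m₂^(3/2) = 268.68750^(1.5) = 4404.24220
g₁ = m₃ / m₂^(3/2) = -3909.28125 / 4404.24220 ≈ -0.888

-0.888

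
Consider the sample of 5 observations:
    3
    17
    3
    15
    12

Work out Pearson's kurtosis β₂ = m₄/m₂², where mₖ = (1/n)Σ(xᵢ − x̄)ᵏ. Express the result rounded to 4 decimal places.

1.2661

x̄ = 10.0000
Σ(xᵢ − x̄)² = 176.0000 ⇒ m₂ = 35.20000
Σ(xᵢ − x̄)⁴ = 7844.0000 ⇒ m₄ = 1568.80000
m₂² = 1239.04000
β₂ = m₄/m₂² = 1568.80000 / 1239.04000 ≈ 1.2661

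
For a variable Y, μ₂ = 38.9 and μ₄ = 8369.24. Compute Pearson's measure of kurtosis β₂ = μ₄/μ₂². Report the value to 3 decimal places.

μ₂² = 38.9² = 1513.21000
μ₄/μ₂² = 8369.24 / 1513.21000 = 5.53079
β₂ ≈ 5.531

5.531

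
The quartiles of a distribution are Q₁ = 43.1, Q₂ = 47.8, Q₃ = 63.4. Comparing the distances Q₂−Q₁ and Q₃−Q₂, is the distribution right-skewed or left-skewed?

right-skewed

Q₂ − Q₁ = 4.7;  Q₃ − Q₂ = 15.6
Q₃ − Q₂ > Q₂ − Q₁ ⇒ the upper half is more spread out ⇒ right-skewed.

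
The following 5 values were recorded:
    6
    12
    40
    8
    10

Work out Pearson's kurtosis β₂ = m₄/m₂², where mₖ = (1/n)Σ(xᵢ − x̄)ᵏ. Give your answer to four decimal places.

x̄ = 15.2000
Σ(xᵢ − x̄)² = 788.8000 ⇒ m₂ = 157.76000
Σ(xᵢ − x̄)⁴ = 388961.5360 ⇒ m₄ = 77792.30720
m₂² = 24888.21760
β₂ = m₄/m₂² = 77792.30720 / 24888.21760 ≈ 3.1257

3.1257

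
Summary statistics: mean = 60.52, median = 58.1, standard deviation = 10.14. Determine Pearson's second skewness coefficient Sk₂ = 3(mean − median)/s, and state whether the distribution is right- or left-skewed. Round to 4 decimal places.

Sk₂ = 3(60.52 − 58.1) / 10.14 = 3 × 2.4200 / 10.14
    = 7.2600 / 10.14 ≈ 0.7160
Sk₂ > 0 ⇒ mean > median ⇒ right-skewed (positive skew).

0.7160, right-skewed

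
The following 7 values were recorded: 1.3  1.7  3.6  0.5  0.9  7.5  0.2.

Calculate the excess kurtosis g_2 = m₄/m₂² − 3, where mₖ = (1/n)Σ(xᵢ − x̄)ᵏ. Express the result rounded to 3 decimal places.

0.548

x̄ = 2.2429
Σ(xᵢ − x̄)² = 39.6771 ⇒ m₂ = 5.66816
Σ(xᵢ − x̄)⁴ = 797.9983 ⇒ m₄ = 113.99976
m₂² = 32.12807
g_2 = m₄/m₂² − 3 = 3.54829 − 3 ≈ 0.548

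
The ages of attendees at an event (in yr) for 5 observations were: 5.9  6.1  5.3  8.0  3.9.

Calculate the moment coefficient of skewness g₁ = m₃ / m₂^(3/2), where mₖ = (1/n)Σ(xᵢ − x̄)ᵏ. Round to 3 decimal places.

0.226

x̄ = (5.9 + 6.1 + 5.3 + 8.0 + 3.9) / 5 = 5.8400
deviations (xᵢ − x̄): 0.0600, 0.2600, -0.5400, 2.1600, -1.9400
Σ(xᵢ − x̄)² = 8.7920 ⇒ m₂ = 8.7920/5 = 1.75840
Σ(xᵢ − x̄)³ = 2.6366 ⇒ m₃ = 2.6366/5 = 0.52733
m₂^(3/2) = 1.75840^(1.5) = 2.33172
g₁ = m₃ / m₂^(3/2) = 0.52733 / 2.33172 ≈ 0.226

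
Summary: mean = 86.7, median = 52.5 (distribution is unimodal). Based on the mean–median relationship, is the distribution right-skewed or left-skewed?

mean − median = 86.7 − 52.5 = 34.2
mean > median ⇒ the longer tail is on the right ⇒ right-skewed (positively skewed).

right-skewed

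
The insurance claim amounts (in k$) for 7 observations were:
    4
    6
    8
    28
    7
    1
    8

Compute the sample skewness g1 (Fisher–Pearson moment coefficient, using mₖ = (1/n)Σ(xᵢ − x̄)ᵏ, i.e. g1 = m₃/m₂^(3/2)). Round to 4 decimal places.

1.6853

x̄ = (4 + 6 + 8 + 28 + 7 + 1 + 8) / 7 = 8.8571
deviations (xᵢ − x̄): -4.8571, -2.8571, -0.8571, 19.1429, -1.8571, -7.8571, -0.8571
Σ(xᵢ − x̄)² = 464.8571 ⇒ m₂ = 464.8571/7 = 66.40816
Σ(xᵢ − x̄)³ = 6384.2449 ⇒ m₃ = 6384.2449/7 = 912.03499
m₂^(3/2) = 66.40816^(1.5) = 541.16812
g1 = m₃ / m₂^(3/2) = 912.03499 / 541.16812 ≈ 1.6853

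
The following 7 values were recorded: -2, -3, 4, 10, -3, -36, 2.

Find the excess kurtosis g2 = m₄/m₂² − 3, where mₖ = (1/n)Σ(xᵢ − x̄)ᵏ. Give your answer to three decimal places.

x̄ = -4.0000
Σ(xᵢ − x̄)² = 1326.0000 ⇒ m₂ = 189.42857
Σ(xᵢ − x̄)⁴ = 1092402.0000 ⇒ m₄ = 156057.42857
m₂² = 35883.18367
g2 = m₄/m₂² − 3 = 4.34904 − 3 ≈ 1.349

1.349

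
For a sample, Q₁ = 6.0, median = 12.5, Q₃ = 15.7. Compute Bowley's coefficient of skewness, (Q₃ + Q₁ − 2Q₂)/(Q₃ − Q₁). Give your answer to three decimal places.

numerator: Q₃ + Q₁ − 2Q₂ = 15.7 + 6.0 − 2×12.5 = -3.3000
denominator: Q₃ − Q₁ = 15.7 − 6.0 = 9.7000
Bowley skewness = -3.3000 / 9.7000 ≈ -0.340

-0.340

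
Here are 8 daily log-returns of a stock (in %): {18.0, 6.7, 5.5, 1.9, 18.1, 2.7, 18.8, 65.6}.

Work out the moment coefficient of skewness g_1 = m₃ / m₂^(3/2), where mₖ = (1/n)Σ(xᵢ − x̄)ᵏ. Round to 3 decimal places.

1.762

x̄ = (18.0 + 6.7 + 5.5 + 1.9 + 18.1 + 2.7 + 18.8 + 65.6) / 8 = 17.1625
deviations (xᵢ − x̄): 0.8375, -10.4625, -11.6625, -15.2625, 0.9375, -14.4625, 1.6375, 48.4375
Σ(xᵢ − x̄)² = 3038.0387 ⇒ m₂ = 3038.0387/8 = 379.75484
Σ(xᵢ − x̄)³ = 104337.5808 ⇒ m₃ = 104337.5808/8 = 13042.19760
m₂^(3/2) = 379.75484^(1.5) = 7400.39640
g_1 = m₃ / m₂^(3/2) = 13042.19760 / 7400.39640 ≈ 1.762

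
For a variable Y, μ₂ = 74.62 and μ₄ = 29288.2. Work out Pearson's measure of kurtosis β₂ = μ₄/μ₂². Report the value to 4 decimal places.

5.2600

μ₂² = 74.62² = 5568.14440
μ₄/μ₂² = 29288.2 / 5568.14440 = 5.25996
β₂ ≈ 5.2600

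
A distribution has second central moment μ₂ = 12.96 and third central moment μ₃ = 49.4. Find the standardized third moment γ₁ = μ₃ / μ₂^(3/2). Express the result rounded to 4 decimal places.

σ = √μ₂ = √12.96 = 3.60000
σ³ = μ₂^(3/2) = 46.65600
γ₁ = μ₃/σ³ = 49.4 / 46.65600 ≈ 1.0588

1.0588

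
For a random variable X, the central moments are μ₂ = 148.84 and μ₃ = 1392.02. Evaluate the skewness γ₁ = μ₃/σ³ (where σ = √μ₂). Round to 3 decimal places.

σ = √μ₂ = √148.84 = 12.20000
σ³ = μ₂^(3/2) = 1815.84800
γ₁ = μ₃/σ³ = 1392.02 / 1815.84800 ≈ 0.767

0.767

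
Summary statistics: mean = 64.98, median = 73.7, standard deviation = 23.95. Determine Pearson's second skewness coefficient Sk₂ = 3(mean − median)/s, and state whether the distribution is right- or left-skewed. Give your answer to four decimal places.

Sk₂ = 3(64.98 − 73.7) / 23.95 = 3 × -8.7200 / 23.95
    = -26.1600 / 23.95 ≈ -1.0923
Sk₂ < 0 ⇒ mean < median ⇒ left-skewed (negative skew).

-1.0923, left-skewed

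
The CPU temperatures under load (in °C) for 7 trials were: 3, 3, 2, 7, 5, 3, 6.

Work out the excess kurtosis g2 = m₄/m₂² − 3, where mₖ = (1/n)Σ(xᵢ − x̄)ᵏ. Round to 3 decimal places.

x̄ = 4.1429
Σ(xᵢ − x̄)² = 20.8571 ⇒ m₂ = 2.97959
Σ(xᵢ − x̄)⁴ = 105.2770 ⇒ m₄ = 15.03957
m₂² = 8.87797
g2 = m₄/m₂² − 3 = 1.69403 − 3 ≈ -1.306

-1.306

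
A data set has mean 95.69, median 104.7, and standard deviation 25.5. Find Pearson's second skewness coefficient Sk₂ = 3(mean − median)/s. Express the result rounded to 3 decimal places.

-1.060

Sk₂ = 3(95.69 − 104.7) / 25.5 = 3 × -9.0100 / 25.5
    = -27.0300 / 25.5 ≈ -1.060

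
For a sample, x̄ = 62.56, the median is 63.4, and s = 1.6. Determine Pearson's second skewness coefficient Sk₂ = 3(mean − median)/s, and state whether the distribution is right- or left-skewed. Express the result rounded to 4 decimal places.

Sk₂ = 3(62.56 − 63.4) / 1.6 = 3 × -0.8400 / 1.6
    = -2.5200 / 1.6 ≈ -1.5750
Sk₂ < 0 ⇒ mean < median ⇒ left-skewed (negative skew).

-1.5750, left-skewed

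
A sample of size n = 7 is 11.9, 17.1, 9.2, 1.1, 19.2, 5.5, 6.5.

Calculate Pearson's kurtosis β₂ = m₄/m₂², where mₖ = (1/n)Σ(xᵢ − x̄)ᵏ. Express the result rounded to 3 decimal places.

x̄ = 10.0714
Σ(xᵢ − x̄)² = 250.9743 ⇒ m₂ = 35.85347
Σ(xᵢ − x̄)⁴ = 16473.7214 ⇒ m₄ = 2353.38877
m₂² = 1285.47127
β₂ = m₄/m₂² = 2353.38877 / 1285.47127 ≈ 1.831

1.831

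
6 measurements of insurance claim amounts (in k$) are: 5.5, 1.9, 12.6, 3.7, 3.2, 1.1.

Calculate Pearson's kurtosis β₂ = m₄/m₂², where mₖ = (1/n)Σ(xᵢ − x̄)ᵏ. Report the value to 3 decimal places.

x̄ = 4.6667
Σ(xᵢ − x̄)² = 87.0933 ⇒ m₂ = 14.51556
Σ(xᵢ − x̄)⁴ = 4187.5638 ⇒ m₄ = 697.92730
m₂² = 210.70135
β₂ = m₄/m₂² = 697.92730 / 210.70135 ≈ 3.312

3.312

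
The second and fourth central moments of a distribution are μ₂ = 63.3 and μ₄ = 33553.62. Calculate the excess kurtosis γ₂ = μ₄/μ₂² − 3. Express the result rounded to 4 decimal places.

5.3740

μ₂² = 63.3² = 4006.89000
μ₄/μ₂² = 33553.62 / 4006.89000 = 8.37398
γ₂ = 8.37398 − 3 ≈ 5.3740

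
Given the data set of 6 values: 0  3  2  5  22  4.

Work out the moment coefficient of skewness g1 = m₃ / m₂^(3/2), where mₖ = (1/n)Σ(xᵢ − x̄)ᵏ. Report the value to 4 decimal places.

x̄ = (0 + 3 + 2 + 5 + 22 + 4) / 6 = 6.0000
deviations (xᵢ − x̄): -6.0000, -3.0000, -4.0000, -1.0000, 16.0000, -2.0000
Σ(xᵢ − x̄)² = 322.0000 ⇒ m₂ = 322.0000/6 = 53.66667
Σ(xᵢ − x̄)³ = 3780.0000 ⇒ m₃ = 3780.0000/6 = 630.00000
m₂^(3/2) = 53.66667^(1.5) = 393.14878
g1 = m₃ / m₂^(3/2) = 630.00000 / 393.14878 ≈ 1.6024

1.6024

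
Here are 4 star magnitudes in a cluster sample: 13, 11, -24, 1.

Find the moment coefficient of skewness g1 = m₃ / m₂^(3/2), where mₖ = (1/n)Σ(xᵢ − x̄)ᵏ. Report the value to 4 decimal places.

x̄ = (13 + 11 - 24 + 1) / 4 = 0.2500
deviations (xᵢ − x̄): 12.7500, 10.7500, -24.2500, 0.7500
Σ(xᵢ − x̄)² = 866.7500 ⇒ m₂ = 866.7500/4 = 216.68750
Σ(xᵢ − x̄)³ = -10945.1250 ⇒ m₃ = -10945.1250/4 = -2736.28125
m₂^(3/2) = 216.68750^(1.5) = 3189.70698
g1 = m₃ / m₂^(3/2) = -2736.28125 / 3189.70698 ≈ -0.8578

-0.8578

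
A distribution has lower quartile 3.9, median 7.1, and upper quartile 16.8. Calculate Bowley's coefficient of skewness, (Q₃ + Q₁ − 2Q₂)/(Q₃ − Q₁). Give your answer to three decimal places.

0.504

numerator: Q₃ + Q₁ − 2Q₂ = 16.8 + 3.9 − 2×7.1 = 6.5000
denominator: Q₃ − Q₁ = 16.8 − 3.9 = 12.9000
Bowley skewness = 6.5000 / 12.9000 ≈ 0.504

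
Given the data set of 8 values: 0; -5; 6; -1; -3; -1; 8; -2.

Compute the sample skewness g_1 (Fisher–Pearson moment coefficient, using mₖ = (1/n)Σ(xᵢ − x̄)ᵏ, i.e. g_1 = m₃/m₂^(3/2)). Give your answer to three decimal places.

0.792

x̄ = (0 - 5 + 6 - 1 - 3 - 1 + 8 - 2) / 8 = 0.2500
deviations (xᵢ − x̄): -0.2500, -5.2500, 5.7500, -1.2500, -3.2500, -1.2500, 7.7500, -2.2500
Σ(xᵢ − x̄)² = 139.5000 ⇒ m₂ = 139.5000/8 = 17.43750
Σ(xᵢ − x̄)³ = 461.2500 ⇒ m₃ = 461.2500/8 = 57.65625
m₂^(3/2) = 17.43750^(1.5) = 72.81592
g_1 = m₃ / m₂^(3/2) = 57.65625 / 72.81592 ≈ 0.792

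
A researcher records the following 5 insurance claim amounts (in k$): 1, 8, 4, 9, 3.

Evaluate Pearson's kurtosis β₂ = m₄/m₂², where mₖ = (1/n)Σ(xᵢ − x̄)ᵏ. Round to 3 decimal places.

x̄ = 5.0000
Σ(xᵢ − x̄)² = 46.0000 ⇒ m₂ = 9.20000
Σ(xᵢ − x̄)⁴ = 610.0000 ⇒ m₄ = 122.00000
m₂² = 84.64000
β₂ = m₄/m₂² = 122.00000 / 84.64000 ≈ 1.441

1.441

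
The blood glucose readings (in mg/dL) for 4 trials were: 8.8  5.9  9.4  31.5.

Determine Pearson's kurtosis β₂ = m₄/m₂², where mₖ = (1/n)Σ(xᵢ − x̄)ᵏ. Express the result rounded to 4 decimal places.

x̄ = 13.9000
Σ(xᵢ − x̄)² = 420.0200 ⇒ m₂ = 105.00500
Σ(xᵢ − x̄)⁴ = 101133.8402 ⇒ m₄ = 25283.46005
m₂² = 11026.05003
β₂ = m₄/m₂² = 25283.46005 / 11026.05003 ≈ 2.2931

2.2931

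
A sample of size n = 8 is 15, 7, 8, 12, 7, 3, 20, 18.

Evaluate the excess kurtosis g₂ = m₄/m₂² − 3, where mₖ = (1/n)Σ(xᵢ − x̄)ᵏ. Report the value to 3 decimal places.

x̄ = 11.2500
Σ(xᵢ − x̄)² = 251.5000 ⇒ m₂ = 31.43750
Σ(xᵢ − x̄)⁴ = 13532.4063 ⇒ m₄ = 1691.55078
m₂² = 988.31641
g₂ = m₄/m₂² − 3 = 1.71155 − 3 ≈ -1.288

-1.288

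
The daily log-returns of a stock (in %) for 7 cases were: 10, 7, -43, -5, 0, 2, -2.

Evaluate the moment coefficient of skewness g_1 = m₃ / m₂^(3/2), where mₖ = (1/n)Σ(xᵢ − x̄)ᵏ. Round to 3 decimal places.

x̄ = (10 + 7 - 43 - 5 + 0 + 2 - 2) / 7 = -4.4286
deviations (xᵢ − x̄): 14.4286, 11.4286, -38.5714, -0.5714, 4.4286, 6.4286, 2.4286
Σ(xᵢ − x̄)² = 1893.7143 ⇒ m₂ = 1893.7143/7 = 270.53061
Σ(xᵢ − x̄)³ = -52521.6735 ⇒ m₃ = -52521.6735/7 = -7503.09621
m₂^(3/2) = 270.53061^(1.5) = 4449.63741
g_1 = m₃ / m₂^(3/2) = -7503.09621 / 4449.63741 ≈ -1.686

-1.686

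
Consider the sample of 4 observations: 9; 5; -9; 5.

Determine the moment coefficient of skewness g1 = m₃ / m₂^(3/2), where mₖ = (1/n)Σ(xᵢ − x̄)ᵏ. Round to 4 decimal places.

x̄ = (9 + 5 - 9 + 5) / 4 = 2.5000
deviations (xᵢ − x̄): 6.5000, 2.5000, -11.5000, 2.5000
Σ(xᵢ − x̄)² = 187.0000 ⇒ m₂ = 187.0000/4 = 46.75000
Σ(xᵢ − x̄)³ = -1215.0000 ⇒ m₃ = -1215.0000/4 = -303.75000
m₂^(3/2) = 46.75000^(1.5) = 319.64832
g1 = m₃ / m₂^(3/2) = -303.75000 / 319.64832 ≈ -0.9503

-0.9503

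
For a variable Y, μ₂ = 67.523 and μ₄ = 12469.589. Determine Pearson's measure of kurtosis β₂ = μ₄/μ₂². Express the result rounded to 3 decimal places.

2.735

μ₂² = 67.523² = 4559.35553
μ₄/μ₂² = 12469.589 / 4559.35553 = 2.73495
β₂ ≈ 2.735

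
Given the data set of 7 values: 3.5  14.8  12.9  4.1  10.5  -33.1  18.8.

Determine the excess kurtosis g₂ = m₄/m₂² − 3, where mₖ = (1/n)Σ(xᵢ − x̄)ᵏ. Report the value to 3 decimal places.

x̄ = 4.5000
Σ(xᵢ − x̄)² = 1832.0600 ⇒ m₂ = 261.72286
Σ(xᵢ − x̄)⁴ = 2058064.3250 ⇒ m₄ = 294009.18929
m₂² = 68498.85395
g₂ = m₄/m₂² − 3 = 4.29218 − 3 ≈ 1.292

1.292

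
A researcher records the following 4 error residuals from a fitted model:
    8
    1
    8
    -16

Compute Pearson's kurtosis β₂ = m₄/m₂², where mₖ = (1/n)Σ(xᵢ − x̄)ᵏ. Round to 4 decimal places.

2.0791

x̄ = 0.2500
Σ(xᵢ − x̄)² = 384.7500 ⇒ m₂ = 96.18750
Σ(xᵢ − x̄)⁴ = 76944.3281 ⇒ m₄ = 19236.08203
m₂² = 9252.03516
β₂ = m₄/m₂² = 19236.08203 / 9252.03516 ≈ 2.0791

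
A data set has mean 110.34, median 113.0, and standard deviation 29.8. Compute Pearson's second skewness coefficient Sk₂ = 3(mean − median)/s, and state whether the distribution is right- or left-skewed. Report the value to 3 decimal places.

Sk₂ = 3(110.34 − 113.0) / 29.8 = 3 × -2.6600 / 29.8
    = -7.9800 / 29.8 ≈ -0.268
Sk₂ < 0 ⇒ mean < median ⇒ left-skewed (negative skew).

-0.268, left-skewed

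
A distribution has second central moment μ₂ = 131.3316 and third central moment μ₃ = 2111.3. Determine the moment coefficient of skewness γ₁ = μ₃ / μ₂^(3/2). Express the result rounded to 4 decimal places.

1.4028

σ = √μ₂ = √131.3316 = 11.46000
σ³ = μ₂^(3/2) = 1505.06014
γ₁ = μ₃/σ³ = 2111.3 / 1505.06014 ≈ 1.4028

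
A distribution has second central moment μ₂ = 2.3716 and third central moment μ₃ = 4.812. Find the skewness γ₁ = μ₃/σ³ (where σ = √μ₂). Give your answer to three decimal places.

1.318

σ = √μ₂ = √2.3716 = 1.54000
σ³ = μ₂^(3/2) = 3.65226
γ₁ = μ₃/σ³ = 4.812 / 3.65226 ≈ 1.318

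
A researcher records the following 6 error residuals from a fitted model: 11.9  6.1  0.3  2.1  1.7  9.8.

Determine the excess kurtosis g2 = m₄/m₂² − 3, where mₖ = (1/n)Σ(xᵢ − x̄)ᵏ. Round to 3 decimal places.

x̄ = 5.3167
Σ(xᵢ − x̄)² = 112.6483 ⇒ m₂ = 18.77472
Σ(xᵢ − x̄)⁴ = 3194.3054 ⇒ m₄ = 532.38423
m₂² = 352.49019
g2 = m₄/m₂² − 3 = 1.51035 − 3 ≈ -1.490

-1.490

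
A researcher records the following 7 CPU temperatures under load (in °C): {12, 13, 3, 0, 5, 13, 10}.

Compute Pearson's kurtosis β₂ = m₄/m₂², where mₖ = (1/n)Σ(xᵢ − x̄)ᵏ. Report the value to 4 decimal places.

x̄ = 8.0000
Σ(xᵢ − x̄)² = 168.0000 ⇒ m₂ = 24.00000
Σ(xᵢ − x̄)⁴ = 6324.0000 ⇒ m₄ = 903.42857
m₂² = 576.00000
β₂ = m₄/m₂² = 903.42857 / 576.00000 ≈ 1.5685

1.5685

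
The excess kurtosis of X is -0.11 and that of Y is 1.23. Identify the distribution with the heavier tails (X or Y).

Y

Higher excess kurtosis ⇒ heavier tails relative to the normal distribution.
-0.11 vs 1.23: the larger is 1.23, so Y has heavier tails. (Y is leptokurtic — heavier-than-normal tails; the other is platykurtic.)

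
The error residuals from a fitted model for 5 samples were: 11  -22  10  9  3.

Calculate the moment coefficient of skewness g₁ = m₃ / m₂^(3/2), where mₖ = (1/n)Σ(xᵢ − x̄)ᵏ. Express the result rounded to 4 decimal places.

x̄ = (11 - 22 + 10 + 9 + 3) / 5 = 2.2000
deviations (xᵢ − x̄): 8.8000, -24.2000, 7.8000, 6.8000, 0.8000
Σ(xᵢ − x̄)² = 770.8000 ⇒ m₂ = 770.8000/5 = 154.16000
Σ(xᵢ − x̄)³ = -12701.5200 ⇒ m₃ = -12701.5200/5 = -2540.30400
m₂^(3/2) = 154.16000^(1.5) = 1914.06884
g₁ = m₃ / m₂^(3/2) = -2540.30400 / 1914.06884 ≈ -1.3272

-1.3272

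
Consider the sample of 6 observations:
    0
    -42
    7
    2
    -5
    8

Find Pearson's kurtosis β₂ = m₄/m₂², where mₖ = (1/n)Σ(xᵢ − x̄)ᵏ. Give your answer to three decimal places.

3.749

x̄ = -5.0000
Σ(xᵢ − x̄)² = 1756.0000 ⇒ m₂ = 292.66667
Σ(xᵢ − x̄)⁴ = 1926484.0000 ⇒ m₄ = 321080.66667
m₂² = 85653.77778
β₂ = m₄/m₂² = 321080.66667 / 85653.77778 ≈ 3.749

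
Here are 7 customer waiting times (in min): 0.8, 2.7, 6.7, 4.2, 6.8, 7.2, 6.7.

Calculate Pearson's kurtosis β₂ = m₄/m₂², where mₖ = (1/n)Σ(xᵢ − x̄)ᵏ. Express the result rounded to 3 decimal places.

x̄ = 5.0143
Σ(xᵢ − x̄)² = 37.4286 ⇒ m₂ = 5.34694
Σ(xᵢ − x̄)⁴ = 393.6914 ⇒ m₄ = 56.24164
m₂² = 28.58975
β₂ = m₄/m₂² = 56.24164 / 28.58975 ≈ 1.967

1.967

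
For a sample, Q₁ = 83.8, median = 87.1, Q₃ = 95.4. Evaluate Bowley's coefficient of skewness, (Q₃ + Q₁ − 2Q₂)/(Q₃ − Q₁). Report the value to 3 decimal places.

0.431

numerator: Q₃ + Q₁ − 2Q₂ = 95.4 + 83.8 − 2×87.1 = 5.0000
denominator: Q₃ − Q₁ = 95.4 − 83.8 = 11.6000
Bowley skewness = 5.0000 / 11.6000 ≈ 0.431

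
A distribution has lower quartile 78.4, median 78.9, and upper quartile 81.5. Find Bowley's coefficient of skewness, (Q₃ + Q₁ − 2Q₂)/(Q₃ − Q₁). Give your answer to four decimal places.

numerator: Q₃ + Q₁ − 2Q₂ = 81.5 + 78.4 − 2×78.9 = 2.1000
denominator: Q₃ − Q₁ = 81.5 − 78.4 = 3.1000
Bowley skewness = 2.1000 / 3.1000 ≈ 0.6774

0.6774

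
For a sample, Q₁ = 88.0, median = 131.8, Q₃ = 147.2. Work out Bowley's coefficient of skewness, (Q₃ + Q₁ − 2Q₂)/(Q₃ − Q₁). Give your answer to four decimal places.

numerator: Q₃ + Q₁ − 2Q₂ = 147.2 + 88.0 − 2×131.8 = -28.4000
denominator: Q₃ − Q₁ = 147.2 − 88.0 = 59.2000
Bowley skewness = -28.4000 / 59.2000 ≈ -0.4797

-0.4797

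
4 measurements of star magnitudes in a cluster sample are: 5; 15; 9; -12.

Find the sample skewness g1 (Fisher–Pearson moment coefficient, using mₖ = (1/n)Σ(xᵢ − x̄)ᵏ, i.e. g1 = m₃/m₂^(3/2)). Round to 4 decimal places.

-0.7278

x̄ = (5 + 15 + 9 - 12) / 4 = 4.2500
deviations (xᵢ − x̄): 0.7500, 10.7500, 4.7500, -16.2500
Σ(xᵢ − x̄)² = 402.7500 ⇒ m₂ = 402.7500/4 = 100.68750
Σ(xᵢ − x̄)³ = -2941.1250 ⇒ m₃ = -2941.1250/4 = -735.28125
m₂^(3/2) = 100.68750^(1.5) = 1010.33020
g1 = m₃ / m₂^(3/2) = -735.28125 / 1010.33020 ≈ -0.7278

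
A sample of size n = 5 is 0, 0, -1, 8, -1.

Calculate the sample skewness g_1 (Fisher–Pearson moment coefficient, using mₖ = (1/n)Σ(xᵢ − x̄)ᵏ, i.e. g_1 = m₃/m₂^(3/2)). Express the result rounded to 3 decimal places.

1.437

x̄ = (0 + 0 - 1 + 8 - 1) / 5 = 1.2000
deviations (xᵢ − x̄): -1.2000, -1.2000, -2.2000, 6.8000, -2.2000
Σ(xᵢ − x̄)² = 58.8000 ⇒ m₂ = 58.8000/5 = 11.76000
Σ(xᵢ − x̄)³ = 289.6800 ⇒ m₃ = 289.6800/5 = 57.93600
m₂^(3/2) = 11.76000^(1.5) = 40.32840
g_1 = m₃ / m₂^(3/2) = 57.93600 / 40.32840 ≈ 1.437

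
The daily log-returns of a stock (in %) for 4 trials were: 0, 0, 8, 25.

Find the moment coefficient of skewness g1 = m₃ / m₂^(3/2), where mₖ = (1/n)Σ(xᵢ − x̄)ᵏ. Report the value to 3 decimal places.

0.841

x̄ = (0 + 0 + 8 + 25) / 4 = 8.2500
deviations (xᵢ − x̄): -8.2500, -8.2500, -0.2500, 16.7500
Σ(xᵢ − x̄)² = 416.7500 ⇒ m₂ = 416.7500/4 = 104.18750
Σ(xᵢ − x̄)³ = 3576.3750 ⇒ m₃ = 3576.3750/4 = 894.09375
m₂^(3/2) = 104.18750^(1.5) = 1063.46555
g1 = m₃ / m₂^(3/2) = 894.09375 / 1063.46555 ≈ 0.841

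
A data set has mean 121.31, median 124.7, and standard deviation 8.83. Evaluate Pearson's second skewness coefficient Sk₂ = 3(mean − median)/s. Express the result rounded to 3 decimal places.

Sk₂ = 3(121.31 − 124.7) / 8.83 = 3 × -3.3900 / 8.83
    = -10.1700 / 8.83 ≈ -1.152

-1.152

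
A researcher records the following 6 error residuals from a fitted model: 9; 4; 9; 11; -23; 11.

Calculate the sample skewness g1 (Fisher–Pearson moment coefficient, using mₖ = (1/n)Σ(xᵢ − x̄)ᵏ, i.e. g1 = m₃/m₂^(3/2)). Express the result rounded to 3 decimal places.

-1.648

x̄ = (9 + 4 + 9 + 11 - 23 + 11) / 6 = 3.5000
deviations (xᵢ − x̄): 5.5000, 0.5000, 5.5000, 7.5000, -26.5000, 7.5000
Σ(xᵢ − x̄)² = 875.5000 ⇒ m₂ = 875.5000/6 = 145.91667
Σ(xᵢ − x̄)³ = -17433.0000 ⇒ m₃ = -17433.0000/6 = -2905.50000
m₂^(3/2) = 145.91667^(1.5) = 1762.61455
g1 = m₃ / m₂^(3/2) = -2905.50000 / 1762.61455 ≈ -1.648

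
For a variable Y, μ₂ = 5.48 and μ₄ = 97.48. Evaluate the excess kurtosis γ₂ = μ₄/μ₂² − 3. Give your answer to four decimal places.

0.2460

μ₂² = 5.48² = 30.03040
μ₄/μ₂² = 97.48 / 30.03040 = 3.24604
γ₂ = 3.24604 − 3 ≈ 0.2460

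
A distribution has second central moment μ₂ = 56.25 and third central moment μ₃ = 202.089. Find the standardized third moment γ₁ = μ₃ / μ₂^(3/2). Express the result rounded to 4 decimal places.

σ = √μ₂ = √56.25 = 7.50000
σ³ = μ₂^(3/2) = 421.87500
γ₁ = μ₃/σ³ = 202.089 / 421.87500 ≈ 0.4790

0.4790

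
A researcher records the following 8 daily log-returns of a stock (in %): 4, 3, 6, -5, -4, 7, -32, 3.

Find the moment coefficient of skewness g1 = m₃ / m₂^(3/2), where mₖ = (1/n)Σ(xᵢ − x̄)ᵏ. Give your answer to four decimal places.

x̄ = (4 + 3 + 6 - 5 - 4 + 7 - 32 + 3) / 8 = -2.2500
deviations (xᵢ − x̄): 6.2500, 5.2500, 8.2500, -2.7500, -1.7500, 9.2500, -29.7500, 5.2500
Σ(xᵢ − x̄)² = 1143.5000 ⇒ m₂ = 1143.5000/8 = 142.93750
Σ(xᵢ − x̄)³ = -24470.2500 ⇒ m₃ = -24470.2500/8 = -3058.78125
m₂^(3/2) = 142.93750^(1.5) = 1708.91032
g1 = m₃ / m₂^(3/2) = -3058.78125 / 1708.91032 ≈ -1.7899

-1.7899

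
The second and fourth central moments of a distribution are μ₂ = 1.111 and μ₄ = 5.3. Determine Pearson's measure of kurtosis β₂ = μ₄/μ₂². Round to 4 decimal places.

4.2939

μ₂² = 1.111² = 1.23432
μ₄/μ₂² = 5.3 / 1.23432 = 4.29386
β₂ ≈ 4.2939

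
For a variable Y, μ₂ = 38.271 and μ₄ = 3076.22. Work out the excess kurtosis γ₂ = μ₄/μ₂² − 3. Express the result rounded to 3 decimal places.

μ₂² = 38.271² = 1464.66944
μ₄/μ₂² = 3076.22 / 1464.66944 = 2.10028
γ₂ = 2.10028 − 3 ≈ -0.900

-0.900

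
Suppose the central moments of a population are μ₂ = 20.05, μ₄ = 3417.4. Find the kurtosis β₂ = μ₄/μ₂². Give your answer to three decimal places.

8.501

μ₂² = 20.05² = 402.00250
μ₄/μ₂² = 3417.4 / 402.00250 = 8.50094
β₂ ≈ 8.501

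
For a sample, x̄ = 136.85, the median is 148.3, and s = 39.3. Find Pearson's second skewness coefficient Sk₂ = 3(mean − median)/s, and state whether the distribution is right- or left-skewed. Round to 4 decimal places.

-0.8740, left-skewed

Sk₂ = 3(136.85 − 148.3) / 39.3 = 3 × -11.4500 / 39.3
    = -34.3500 / 39.3 ≈ -0.8740
Sk₂ < 0 ⇒ mean < median ⇒ left-skewed (negative skew).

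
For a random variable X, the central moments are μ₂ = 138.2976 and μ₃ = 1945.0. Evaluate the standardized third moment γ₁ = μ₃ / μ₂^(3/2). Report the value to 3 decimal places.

σ = √μ₂ = √138.2976 = 11.76000
σ³ = μ₂^(3/2) = 1626.37978
γ₁ = μ₃/σ³ = 1945.0 / 1626.37978 ≈ 1.196

1.196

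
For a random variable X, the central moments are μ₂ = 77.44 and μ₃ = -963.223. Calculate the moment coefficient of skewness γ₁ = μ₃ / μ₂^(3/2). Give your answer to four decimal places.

σ = √μ₂ = √77.44 = 8.80000
σ³ = μ₂^(3/2) = 681.47200
γ₁ = μ₃/σ³ = -963.223 / 681.47200 ≈ -1.4134

-1.4134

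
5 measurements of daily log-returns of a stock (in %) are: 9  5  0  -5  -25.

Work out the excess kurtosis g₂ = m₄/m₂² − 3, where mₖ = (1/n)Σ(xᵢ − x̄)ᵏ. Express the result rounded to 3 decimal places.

-0.457

x̄ = -3.2000
Σ(xᵢ − x̄)² = 704.8000 ⇒ m₂ = 140.96000
Σ(xᵢ − x̄)⁴ = 252642.9760 ⇒ m₄ = 50528.59520
m₂² = 19869.72160
g₂ = m₄/m₂² − 3 = 2.54299 − 3 ≈ -0.457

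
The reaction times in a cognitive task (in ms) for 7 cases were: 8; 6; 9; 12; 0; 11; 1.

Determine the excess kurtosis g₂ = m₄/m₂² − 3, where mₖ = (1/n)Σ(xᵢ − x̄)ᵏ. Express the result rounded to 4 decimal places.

-1.2790

x̄ = 6.7143
Σ(xᵢ − x̄)² = 131.4286 ⇒ m₂ = 18.77551
Σ(xᵢ − x̄)⁴ = 4246.7988 ⇒ m₄ = 606.68555
m₂² = 352.51978
g₂ = m₄/m₂² − 3 = 1.72100 − 3 ≈ -1.2790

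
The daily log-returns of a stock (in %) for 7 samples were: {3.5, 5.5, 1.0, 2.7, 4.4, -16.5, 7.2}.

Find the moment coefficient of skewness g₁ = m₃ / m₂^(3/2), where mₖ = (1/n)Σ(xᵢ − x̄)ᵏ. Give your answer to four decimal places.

x̄ = (3.5 + 5.5 + 1.0 + 2.7 + 4.4 - 16.5 + 7.2) / 7 = 1.1143
deviations (xᵢ − x̄): 2.3857, 4.3857, -0.1143, 1.5857, 3.2857, -17.6143, 6.0857
Σ(xᵢ − x̄)² = 385.5486 ⇒ m₂ = 385.5486/7 = 55.07837
Σ(xᵢ − x̄)³ = -5102.2785 ⇒ m₃ = -5102.2785/7 = -728.89693
m₂^(3/2) = 55.07837^(1.5) = 408.76301
g₁ = m₃ / m₂^(3/2) = -728.89693 / 408.76301 ≈ -1.7832

-1.7832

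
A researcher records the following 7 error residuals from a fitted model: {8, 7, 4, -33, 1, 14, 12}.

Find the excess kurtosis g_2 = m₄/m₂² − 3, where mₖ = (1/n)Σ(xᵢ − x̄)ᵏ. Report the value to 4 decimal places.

x̄ = 1.8571
Σ(xᵢ − x̄)² = 1534.8571 ⇒ m₂ = 219.26531
Σ(xᵢ − x̄)⁴ = 1510744.6647 ⇒ m₄ = 215820.66639
m₂² = 48077.27447
g_2 = m₄/m₂² − 3 = 4.48904 − 3 ≈ 1.4890

1.4890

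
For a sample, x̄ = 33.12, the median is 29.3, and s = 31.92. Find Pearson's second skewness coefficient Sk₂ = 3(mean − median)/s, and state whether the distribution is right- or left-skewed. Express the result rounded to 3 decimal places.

Sk₂ = 3(33.12 − 29.3) / 31.92 = 3 × 3.8200 / 31.92
    = 11.4600 / 31.92 ≈ 0.359
Sk₂ > 0 ⇒ mean > median ⇒ right-skewed (positive skew).

0.359, right-skewed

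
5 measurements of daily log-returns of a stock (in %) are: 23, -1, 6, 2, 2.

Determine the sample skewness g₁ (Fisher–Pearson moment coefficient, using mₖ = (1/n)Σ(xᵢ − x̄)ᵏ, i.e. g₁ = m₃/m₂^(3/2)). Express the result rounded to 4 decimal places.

x̄ = (23 - 1 + 6 + 2 + 2) / 5 = 6.4000
deviations (xᵢ − x̄): 16.6000, -7.4000, -0.4000, -4.4000, -4.4000
Σ(xᵢ − x̄)² = 369.2000 ⇒ m₂ = 369.2000/5 = 73.84000
Σ(xᵢ − x̄)³ = 3998.6400 ⇒ m₃ = 3998.6400/5 = 799.72800
m₂^(3/2) = 73.84000^(1.5) = 634.50863
g₁ = m₃ / m₂^(3/2) = 799.72800 / 634.50863 ≈ 1.2604

1.2604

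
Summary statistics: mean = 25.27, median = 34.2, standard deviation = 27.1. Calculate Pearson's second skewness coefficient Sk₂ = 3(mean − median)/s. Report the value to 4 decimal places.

-0.9886

Sk₂ = 3(25.27 − 34.2) / 27.1 = 3 × -8.9300 / 27.1
    = -26.7900 / 27.1 ≈ -0.9886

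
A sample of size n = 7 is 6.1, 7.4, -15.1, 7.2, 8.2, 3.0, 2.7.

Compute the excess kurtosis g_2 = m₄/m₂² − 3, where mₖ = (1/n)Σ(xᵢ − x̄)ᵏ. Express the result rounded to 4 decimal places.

x̄ = 2.7857
Σ(xᵢ − x̄)² = 401.0286 ⇒ m₂ = 57.28980
Σ(xᵢ − x̄)⁴ = 104148.2617 ⇒ m₄ = 14878.32310
m₂² = 3282.12072
g_2 = m₄/m₂² − 3 = 4.53314 − 3 ≈ 1.5331

1.5331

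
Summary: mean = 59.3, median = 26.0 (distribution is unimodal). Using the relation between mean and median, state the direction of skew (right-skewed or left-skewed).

right-skewed

mean − median = 59.3 − 26.0 = 33.3
mean > median ⇒ the longer tail is on the right ⇒ right-skewed (positively skewed).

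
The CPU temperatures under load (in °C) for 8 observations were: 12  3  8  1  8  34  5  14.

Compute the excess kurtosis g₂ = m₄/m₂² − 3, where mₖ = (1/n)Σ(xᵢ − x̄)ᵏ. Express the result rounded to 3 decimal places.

x̄ = 10.6250
Σ(xᵢ − x̄)² = 755.8750 ⇒ m₂ = 94.48438
Σ(xᵢ − x̄)⁴ = 311734.7441 ⇒ m₄ = 38966.84302
m₂² = 8927.29712
g₂ = m₄/m₂² − 3 = 4.36491 − 3 ≈ 1.365

1.365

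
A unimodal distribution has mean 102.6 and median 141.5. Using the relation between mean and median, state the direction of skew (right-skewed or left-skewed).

left-skewed

mean − median = 102.6 − 141.5 = -38.9
mean < median ⇒ the longer tail is on the left ⇒ left-skewed (negatively skewed).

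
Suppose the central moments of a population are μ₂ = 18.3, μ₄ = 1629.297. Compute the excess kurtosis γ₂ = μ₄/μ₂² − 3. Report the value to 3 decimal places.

μ₂² = 18.3² = 334.89000
μ₄/μ₂² = 1629.297 / 334.89000 = 4.86517
γ₂ = 4.86517 − 3 ≈ 1.865

1.865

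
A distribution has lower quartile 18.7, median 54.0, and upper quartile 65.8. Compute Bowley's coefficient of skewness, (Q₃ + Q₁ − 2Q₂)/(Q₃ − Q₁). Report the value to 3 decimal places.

numerator: Q₃ + Q₁ − 2Q₂ = 65.8 + 18.7 − 2×54.0 = -23.5000
denominator: Q₃ − Q₁ = 65.8 − 18.7 = 47.1000
Bowley skewness = -23.5000 / 47.1000 ≈ -0.499

-0.499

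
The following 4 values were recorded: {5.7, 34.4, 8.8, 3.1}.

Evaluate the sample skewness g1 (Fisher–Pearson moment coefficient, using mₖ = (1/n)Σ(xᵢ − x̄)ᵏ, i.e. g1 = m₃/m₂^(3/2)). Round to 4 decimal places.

1.0661

x̄ = (5.7 + 34.4 + 8.8 + 3.1) / 4 = 13.0000
deviations (xᵢ − x̄): -7.3000, 21.4000, -4.2000, -9.9000
Σ(xᵢ − x̄)² = 626.9000 ⇒ m₂ = 626.9000/4 = 156.72500
Σ(xᵢ − x̄)³ = 8366.9400 ⇒ m₃ = 8366.9400/4 = 2091.73500
m₂^(3/2) = 156.72500^(1.5) = 1962.03802
g1 = m₃ / m₂^(3/2) = 2091.73500 / 1962.03802 ≈ 1.0661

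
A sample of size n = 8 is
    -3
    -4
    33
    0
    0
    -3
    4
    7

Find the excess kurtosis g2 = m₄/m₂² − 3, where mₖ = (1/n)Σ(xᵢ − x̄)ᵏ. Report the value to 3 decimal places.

2.099

x̄ = 4.2500
Σ(xᵢ − x̄)² = 1043.5000 ⇒ m₂ = 130.43750
Σ(xᵢ − x̄)⁴ = 694073.4063 ⇒ m₄ = 86759.17578
m₂² = 17013.94141
g2 = m₄/m₂² − 3 = 5.09930 − 3 ≈ 2.099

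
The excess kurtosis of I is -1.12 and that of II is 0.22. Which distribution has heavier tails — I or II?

Higher excess kurtosis ⇒ heavier tails relative to the normal distribution.
-1.12 vs 0.22: the larger is 0.22, so II has heavier tails. (II is leptokurtic — heavier-than-normal tails; the other is platykurtic.)

II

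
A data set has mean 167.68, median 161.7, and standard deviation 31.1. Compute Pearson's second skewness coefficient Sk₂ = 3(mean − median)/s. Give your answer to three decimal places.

Sk₂ = 3(167.68 − 161.7) / 31.1 = 3 × 5.9800 / 31.1
    = 17.9400 / 31.1 ≈ 0.577

0.577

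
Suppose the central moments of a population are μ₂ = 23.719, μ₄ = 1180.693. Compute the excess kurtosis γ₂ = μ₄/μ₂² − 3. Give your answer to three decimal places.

-0.901

μ₂² = 23.719² = 562.59096
μ₄/μ₂² = 1180.693 / 562.59096 = 2.09867
γ₂ = 2.09867 − 3 ≈ -0.901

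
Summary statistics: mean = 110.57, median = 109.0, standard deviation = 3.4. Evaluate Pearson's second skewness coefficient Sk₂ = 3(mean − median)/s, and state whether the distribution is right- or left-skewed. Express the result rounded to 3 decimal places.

Sk₂ = 3(110.57 − 109.0) / 3.4 = 3 × 1.5700 / 3.4
    = 4.7100 / 3.4 ≈ 1.385
Sk₂ > 0 ⇒ mean > median ⇒ right-skewed (positive skew).

1.385, right-skewed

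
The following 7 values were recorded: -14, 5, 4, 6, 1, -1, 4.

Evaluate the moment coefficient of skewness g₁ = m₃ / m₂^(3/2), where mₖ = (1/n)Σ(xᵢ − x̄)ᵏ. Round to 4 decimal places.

-1.5710

x̄ = (-14 + 5 + 4 + 6 + 1 - 1 + 4) / 7 = 0.7143
deviations (xᵢ − x̄): -14.7143, 4.2857, 3.2857, 5.2857, 0.2857, -1.7143, 3.2857
Σ(xᵢ − x̄)² = 287.4286 ⇒ m₂ = 287.4286/7 = 41.06122
Σ(xᵢ − x̄)³ = -2893.4694 ⇒ m₃ = -2893.4694/7 = -413.35277
m₂^(3/2) = 41.06122^(1.5) = 263.11636
g₁ = m₃ / m₂^(3/2) = -413.35277 / 263.11636 ≈ -1.5710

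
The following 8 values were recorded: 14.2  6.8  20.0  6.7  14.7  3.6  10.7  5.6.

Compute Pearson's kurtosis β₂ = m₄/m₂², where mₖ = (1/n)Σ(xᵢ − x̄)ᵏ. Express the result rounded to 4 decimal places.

2.0159

x̄ = 10.2875
Σ(xᵢ − x̄)² = 221.0088 ⇒ m₂ = 27.62609
Σ(xᵢ − x̄)⁴ = 12308.5750 ⇒ m₄ = 1538.57188
m₂² = 763.20106
β₂ = m₄/m₂² = 1538.57188 / 763.20106 ≈ 2.0159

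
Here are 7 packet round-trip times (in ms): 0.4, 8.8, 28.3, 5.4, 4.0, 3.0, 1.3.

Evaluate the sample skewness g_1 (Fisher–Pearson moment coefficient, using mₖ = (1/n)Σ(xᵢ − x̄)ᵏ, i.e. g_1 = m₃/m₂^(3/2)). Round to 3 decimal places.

x̄ = (0.4 + 8.8 + 28.3 + 5.4 + 4.0 + 3.0 + 1.3) / 7 = 7.3143
deviations (xᵢ − x̄): -6.9143, 1.4857, 20.9857, -1.9143, -3.3143, -4.3143, -6.0143
Σ(xᵢ − x̄)² = 559.8486 ⇒ m₂ = 559.8486/7 = 79.97837
Σ(xᵢ − x̄)³ = 8573.5695 ⇒ m₃ = 8573.5695/7 = 1224.79564
m₂^(3/2) = 79.97837^(1.5) = 715.25154
g_1 = m₃ / m₂^(3/2) = 1224.79564 / 715.25154 ≈ 1.712

1.712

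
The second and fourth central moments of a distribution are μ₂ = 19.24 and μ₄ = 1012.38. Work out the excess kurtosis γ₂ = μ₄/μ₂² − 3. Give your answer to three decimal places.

-0.265

μ₂² = 19.24² = 370.17760
μ₄/μ₂² = 1012.38 / 370.17760 = 2.73485
γ₂ = 2.73485 − 3 ≈ -0.265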